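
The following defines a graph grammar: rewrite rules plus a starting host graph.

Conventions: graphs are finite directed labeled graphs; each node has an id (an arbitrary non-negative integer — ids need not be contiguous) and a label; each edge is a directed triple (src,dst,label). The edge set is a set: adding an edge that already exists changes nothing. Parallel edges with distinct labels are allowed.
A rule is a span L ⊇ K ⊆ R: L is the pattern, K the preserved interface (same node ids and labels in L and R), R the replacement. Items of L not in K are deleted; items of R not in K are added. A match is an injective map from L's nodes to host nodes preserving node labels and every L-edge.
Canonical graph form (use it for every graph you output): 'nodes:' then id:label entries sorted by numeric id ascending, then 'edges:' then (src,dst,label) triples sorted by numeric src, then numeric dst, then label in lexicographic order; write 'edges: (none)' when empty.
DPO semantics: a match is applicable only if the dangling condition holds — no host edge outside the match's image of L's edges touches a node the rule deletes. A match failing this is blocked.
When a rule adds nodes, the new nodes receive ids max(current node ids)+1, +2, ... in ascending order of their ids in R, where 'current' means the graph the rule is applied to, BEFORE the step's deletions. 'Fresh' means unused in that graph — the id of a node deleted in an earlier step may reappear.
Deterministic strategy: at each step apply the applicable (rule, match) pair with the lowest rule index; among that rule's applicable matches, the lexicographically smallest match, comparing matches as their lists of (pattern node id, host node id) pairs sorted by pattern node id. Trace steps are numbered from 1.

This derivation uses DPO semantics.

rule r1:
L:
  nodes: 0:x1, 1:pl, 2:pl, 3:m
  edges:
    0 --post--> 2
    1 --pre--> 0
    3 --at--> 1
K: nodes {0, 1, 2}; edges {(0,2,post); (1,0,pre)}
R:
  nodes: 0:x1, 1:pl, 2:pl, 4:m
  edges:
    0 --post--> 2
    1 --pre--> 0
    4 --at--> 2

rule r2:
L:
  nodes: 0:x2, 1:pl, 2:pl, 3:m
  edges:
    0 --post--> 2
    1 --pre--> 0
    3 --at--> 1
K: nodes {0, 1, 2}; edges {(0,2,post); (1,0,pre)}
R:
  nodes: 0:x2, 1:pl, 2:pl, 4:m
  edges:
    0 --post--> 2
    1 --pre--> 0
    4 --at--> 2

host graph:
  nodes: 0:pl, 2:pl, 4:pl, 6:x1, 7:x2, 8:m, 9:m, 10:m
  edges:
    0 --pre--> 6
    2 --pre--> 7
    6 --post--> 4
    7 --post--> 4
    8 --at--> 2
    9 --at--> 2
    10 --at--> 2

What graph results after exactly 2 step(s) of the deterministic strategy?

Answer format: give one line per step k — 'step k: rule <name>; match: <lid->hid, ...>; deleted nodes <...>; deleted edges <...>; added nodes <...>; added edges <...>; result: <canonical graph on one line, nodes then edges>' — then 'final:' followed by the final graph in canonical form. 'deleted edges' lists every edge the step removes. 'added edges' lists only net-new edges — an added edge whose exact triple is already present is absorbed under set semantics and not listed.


step 1: rule r2; match: 0->7, 1->2, 2->4, 3->8; deleted nodes 8; deleted edges (8,2,at); added nodes 11; added edges (11,4,at); result: nodes: 0:pl, 2:pl, 4:pl, 6:x1, 7:x2, 9:m, 10:m, 11:m edges: (0,6,pre); (2,7,pre); (6,4,post); (7,4,post); (9,2,at); (10,2,at); (11,4,at)
step 2: rule r2; match: 0->7, 1->2, 2->4, 3->9; deleted nodes 9; deleted edges (9,2,at); added nodes 12; added edges (12,4,at); result: nodes: 0:pl, 2:pl, 4:pl, 6:x1, 7:x2, 10:m, 11:m, 12:m edges: (0,6,pre); (2,7,pre); (6,4,post); (7,4,post); (10,2,at); (11,4,at); (12,4,at)
final:
nodes: 0:pl, 2:pl, 4:pl, 6:x1, 7:x2, 10:m, 11:m, 12:m
edges: (0,6,pre); (2,7,pre); (6,4,post); (7,4,post); (10,2,at); (11,4,at); (12,4,at)


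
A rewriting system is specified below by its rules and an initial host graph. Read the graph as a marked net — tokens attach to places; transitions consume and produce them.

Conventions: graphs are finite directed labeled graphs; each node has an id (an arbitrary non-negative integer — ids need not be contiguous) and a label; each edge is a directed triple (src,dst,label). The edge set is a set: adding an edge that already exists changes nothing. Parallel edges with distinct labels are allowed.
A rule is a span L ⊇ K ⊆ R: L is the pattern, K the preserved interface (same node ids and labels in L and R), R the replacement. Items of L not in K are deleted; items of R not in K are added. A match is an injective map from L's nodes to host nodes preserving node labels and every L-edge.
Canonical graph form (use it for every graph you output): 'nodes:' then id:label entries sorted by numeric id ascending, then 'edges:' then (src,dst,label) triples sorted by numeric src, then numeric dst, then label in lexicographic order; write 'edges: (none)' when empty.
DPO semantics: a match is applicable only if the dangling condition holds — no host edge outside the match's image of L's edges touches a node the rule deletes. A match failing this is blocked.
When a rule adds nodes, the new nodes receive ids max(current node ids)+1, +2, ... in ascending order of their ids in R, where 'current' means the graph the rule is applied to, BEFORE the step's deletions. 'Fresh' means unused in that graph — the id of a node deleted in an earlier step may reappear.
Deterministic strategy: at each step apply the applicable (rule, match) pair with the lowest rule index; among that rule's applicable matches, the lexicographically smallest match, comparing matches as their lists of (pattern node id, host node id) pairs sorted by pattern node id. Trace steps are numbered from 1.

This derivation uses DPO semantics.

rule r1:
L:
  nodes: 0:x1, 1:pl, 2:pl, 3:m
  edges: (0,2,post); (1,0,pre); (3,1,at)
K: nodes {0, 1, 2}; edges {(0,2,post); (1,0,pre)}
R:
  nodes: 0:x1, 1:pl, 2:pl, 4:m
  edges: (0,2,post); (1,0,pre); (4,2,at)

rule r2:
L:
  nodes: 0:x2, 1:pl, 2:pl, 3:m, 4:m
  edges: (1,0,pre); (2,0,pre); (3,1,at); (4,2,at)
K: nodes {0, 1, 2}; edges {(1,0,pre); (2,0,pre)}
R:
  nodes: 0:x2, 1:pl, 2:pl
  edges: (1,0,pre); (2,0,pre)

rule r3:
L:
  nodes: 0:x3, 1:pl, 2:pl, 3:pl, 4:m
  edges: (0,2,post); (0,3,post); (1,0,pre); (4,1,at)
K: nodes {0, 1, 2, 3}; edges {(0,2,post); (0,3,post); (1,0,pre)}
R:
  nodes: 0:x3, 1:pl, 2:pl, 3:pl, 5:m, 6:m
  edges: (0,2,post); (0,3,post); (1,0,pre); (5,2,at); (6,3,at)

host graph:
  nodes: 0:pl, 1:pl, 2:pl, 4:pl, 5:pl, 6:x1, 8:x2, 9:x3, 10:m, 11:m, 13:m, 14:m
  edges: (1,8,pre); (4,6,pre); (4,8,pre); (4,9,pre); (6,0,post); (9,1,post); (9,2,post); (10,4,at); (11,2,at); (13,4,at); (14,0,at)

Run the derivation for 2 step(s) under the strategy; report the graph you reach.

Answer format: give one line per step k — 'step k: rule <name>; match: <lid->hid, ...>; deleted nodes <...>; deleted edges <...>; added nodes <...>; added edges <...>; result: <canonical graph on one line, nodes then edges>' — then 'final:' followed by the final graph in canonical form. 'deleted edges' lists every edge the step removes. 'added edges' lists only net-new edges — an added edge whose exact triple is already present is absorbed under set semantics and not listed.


step 1: rule r1; match: 0->6, 1->4, 2->0, 3->10; deleted nodes 10; deleted edges (10,4,at); added nodes 15; added edges (15,0,at); result: nodes: 0:pl, 1:pl, 2:pl, 4:pl, 5:pl, 6:x1, 8:x2, 9:x3, 11:m, 13:m, 14:m, 15:m edges: (1,8,pre); (4,6,pre); (4,8,pre); (4,9,pre); (6,0,post); (9,1,post); (9,2,post); (11,2,at); (13,4,at); (14,0,at); (15,0,at)
step 2: rule r1; match: 0->6, 1->4, 2->0, 3->13; deleted nodes 13; deleted edges (13,4,at); added nodes 16; added edges (16,0,at); result: nodes: 0:pl, 1:pl, 2:pl, 4:pl, 5:pl, 6:x1, 8:x2, 9:x3, 11:m, 14:m, 15:m, 16:m edges: (1,8,pre); (4,6,pre); (4,8,pre); (4,9,pre); (6,0,post); (9,1,post); (9,2,post); (11,2,at); (14,0,at); (15,0,at); (16,0,at)
final:
nodes: 0:pl, 1:pl, 2:pl, 4:pl, 5:pl, 6:x1, 8:x2, 9:x3, 11:m, 14:m, 15:m, 16:m
edges: (1,8,pre); (4,6,pre); (4,8,pre); (4,9,pre); (6,0,post); (9,1,post); (9,2,post); (11,2,at); (14,0,at); (15,0,at); (16,0,at)


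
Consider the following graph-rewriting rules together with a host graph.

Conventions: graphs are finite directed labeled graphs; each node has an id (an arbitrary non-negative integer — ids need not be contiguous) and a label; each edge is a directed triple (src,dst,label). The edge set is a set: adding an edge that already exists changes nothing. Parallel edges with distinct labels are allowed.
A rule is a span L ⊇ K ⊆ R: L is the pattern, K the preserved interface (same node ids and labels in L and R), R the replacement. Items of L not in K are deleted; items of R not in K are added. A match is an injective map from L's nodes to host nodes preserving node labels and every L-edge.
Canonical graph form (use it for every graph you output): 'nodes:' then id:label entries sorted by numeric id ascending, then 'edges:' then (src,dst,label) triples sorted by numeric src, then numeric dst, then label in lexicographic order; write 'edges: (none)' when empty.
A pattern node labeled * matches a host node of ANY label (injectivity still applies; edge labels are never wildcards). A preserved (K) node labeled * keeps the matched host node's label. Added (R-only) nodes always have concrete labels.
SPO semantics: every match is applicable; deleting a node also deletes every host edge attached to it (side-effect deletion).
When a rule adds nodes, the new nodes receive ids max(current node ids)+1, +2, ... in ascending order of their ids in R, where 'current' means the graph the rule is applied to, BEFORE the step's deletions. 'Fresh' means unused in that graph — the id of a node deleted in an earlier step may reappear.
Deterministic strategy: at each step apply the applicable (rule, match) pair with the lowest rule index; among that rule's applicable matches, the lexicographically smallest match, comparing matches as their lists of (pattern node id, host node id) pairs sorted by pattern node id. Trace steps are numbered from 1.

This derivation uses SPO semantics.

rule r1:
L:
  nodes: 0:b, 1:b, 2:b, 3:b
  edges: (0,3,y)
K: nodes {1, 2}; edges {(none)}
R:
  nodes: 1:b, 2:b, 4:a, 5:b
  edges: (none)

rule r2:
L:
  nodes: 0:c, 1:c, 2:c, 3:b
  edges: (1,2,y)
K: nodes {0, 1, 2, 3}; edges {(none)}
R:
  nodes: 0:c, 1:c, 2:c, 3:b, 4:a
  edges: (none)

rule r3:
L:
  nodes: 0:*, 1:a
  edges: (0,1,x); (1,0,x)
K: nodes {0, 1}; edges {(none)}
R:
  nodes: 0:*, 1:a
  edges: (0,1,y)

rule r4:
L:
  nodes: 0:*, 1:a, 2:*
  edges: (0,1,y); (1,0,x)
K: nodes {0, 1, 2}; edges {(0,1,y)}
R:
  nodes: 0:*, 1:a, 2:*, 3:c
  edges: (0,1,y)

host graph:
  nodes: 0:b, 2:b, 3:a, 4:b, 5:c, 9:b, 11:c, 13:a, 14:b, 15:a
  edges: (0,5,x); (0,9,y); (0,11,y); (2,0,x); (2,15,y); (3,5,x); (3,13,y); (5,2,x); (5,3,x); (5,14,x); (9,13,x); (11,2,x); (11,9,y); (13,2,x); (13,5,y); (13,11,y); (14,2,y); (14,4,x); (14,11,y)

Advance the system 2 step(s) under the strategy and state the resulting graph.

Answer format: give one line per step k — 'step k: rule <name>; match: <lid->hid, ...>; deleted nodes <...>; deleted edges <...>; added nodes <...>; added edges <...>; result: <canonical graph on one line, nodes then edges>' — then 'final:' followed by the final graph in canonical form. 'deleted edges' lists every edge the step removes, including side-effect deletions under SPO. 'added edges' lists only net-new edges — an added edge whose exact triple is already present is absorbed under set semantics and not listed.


step 1: rule r1; match: 0->0, 1->2, 2->4, 3->9; deleted nodes 0, 9; deleted edges (0,5,x); (0,9,y); (0,11,y); (2,0,x); (9,13,x); (11,9,y); added nodes 16, 17; added edges (none); result: nodes: 2:b, 3:a, 4:b, 5:c, 11:c, 13:a, 14:b, 15:a, 16:a, 17:b edges: (2,15,y); (3,5,x); (3,13,y); (5,2,x); (5,3,x); (5,14,x); (11,2,x); (13,2,x); (13,5,y); (13,11,y); (14,2,y); (14,4,x); (14,11,y)
step 2: rule r1; match: 0->14, 1->4, 2->17, 3->2; deleted nodes 2, 14; deleted edges (2,15,y); (5,2,x); (5,14,x); (11,2,x); (13,2,x); (14,2,y); (14,4,x); (14,11,y); added nodes 18, 19; added edges (none); result: nodes: 3:a, 4:b, 5:c, 11:c, 13:a, 15:a, 16:a, 17:b, 18:a, 19:b edges: (3,5,x); (3,13,y); (5,3,x); (13,5,y); (13,11,y)
final:
nodes: 3:a, 4:b, 5:c, 11:c, 13:a, 15:a, 16:a, 17:b, 18:a, 19:b
edges: (3,5,x); (3,13,y); (5,3,x); (13,5,y); (13,11,y)


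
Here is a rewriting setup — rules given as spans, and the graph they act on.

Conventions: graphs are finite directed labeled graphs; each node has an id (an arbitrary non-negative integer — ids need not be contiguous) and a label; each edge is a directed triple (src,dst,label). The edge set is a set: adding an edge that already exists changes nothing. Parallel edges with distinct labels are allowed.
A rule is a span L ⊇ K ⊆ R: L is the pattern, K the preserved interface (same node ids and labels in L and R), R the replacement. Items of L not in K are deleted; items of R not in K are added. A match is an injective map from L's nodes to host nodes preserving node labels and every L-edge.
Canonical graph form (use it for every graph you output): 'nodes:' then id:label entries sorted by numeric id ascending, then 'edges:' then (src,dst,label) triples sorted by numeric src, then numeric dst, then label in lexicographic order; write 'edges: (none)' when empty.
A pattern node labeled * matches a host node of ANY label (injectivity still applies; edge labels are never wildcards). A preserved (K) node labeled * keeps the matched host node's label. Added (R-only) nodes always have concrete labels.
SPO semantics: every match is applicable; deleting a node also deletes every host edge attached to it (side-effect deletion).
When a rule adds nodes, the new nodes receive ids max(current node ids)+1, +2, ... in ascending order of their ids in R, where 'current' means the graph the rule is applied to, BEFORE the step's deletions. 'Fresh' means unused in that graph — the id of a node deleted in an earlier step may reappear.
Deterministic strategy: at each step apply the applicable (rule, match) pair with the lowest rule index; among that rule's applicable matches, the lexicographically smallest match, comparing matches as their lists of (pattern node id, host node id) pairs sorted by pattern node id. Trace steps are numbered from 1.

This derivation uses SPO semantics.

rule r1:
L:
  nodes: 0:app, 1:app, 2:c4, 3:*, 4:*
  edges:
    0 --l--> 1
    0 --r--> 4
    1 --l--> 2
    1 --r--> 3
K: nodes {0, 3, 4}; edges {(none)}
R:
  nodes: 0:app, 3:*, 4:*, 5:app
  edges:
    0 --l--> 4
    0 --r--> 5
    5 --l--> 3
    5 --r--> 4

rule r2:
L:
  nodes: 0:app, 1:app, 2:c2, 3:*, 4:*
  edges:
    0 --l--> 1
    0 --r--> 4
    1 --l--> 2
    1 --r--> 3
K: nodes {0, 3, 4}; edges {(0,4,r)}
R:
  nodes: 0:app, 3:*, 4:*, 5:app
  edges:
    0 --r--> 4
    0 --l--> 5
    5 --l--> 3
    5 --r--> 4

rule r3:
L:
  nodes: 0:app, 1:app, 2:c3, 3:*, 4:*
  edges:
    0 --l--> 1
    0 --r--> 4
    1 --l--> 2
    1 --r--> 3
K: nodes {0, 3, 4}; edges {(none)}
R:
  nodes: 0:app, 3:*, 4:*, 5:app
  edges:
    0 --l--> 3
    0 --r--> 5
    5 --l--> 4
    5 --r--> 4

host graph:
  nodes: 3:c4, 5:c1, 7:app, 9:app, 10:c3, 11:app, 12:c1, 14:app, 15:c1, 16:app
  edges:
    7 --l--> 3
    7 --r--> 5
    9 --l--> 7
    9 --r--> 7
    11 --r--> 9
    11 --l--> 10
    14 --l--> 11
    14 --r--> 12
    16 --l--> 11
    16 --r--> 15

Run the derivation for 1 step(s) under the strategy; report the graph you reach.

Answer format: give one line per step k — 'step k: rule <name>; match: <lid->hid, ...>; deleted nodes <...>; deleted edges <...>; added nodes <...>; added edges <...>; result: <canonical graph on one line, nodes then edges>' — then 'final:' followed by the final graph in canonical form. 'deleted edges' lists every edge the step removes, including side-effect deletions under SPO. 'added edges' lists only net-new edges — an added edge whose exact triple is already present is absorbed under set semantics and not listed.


step 1: rule r3; match: 0->14, 1->11, 2->10, 3->9, 4->12; deleted nodes 10, 11; deleted edges (11,9,r); (11,10,l); (14,11,l); (14,12,r); (16,11,l); added nodes 17; added edges (14,9,l); (14,17,r); (17,12,l); (17,12,r); result: nodes: 3:c4, 5:c1, 7:app, 9:app, 12:c1, 14:app, 15:c1, 16:app, 17:app edges: (7,3,l); (7,5,r); (9,7,l); (9,7,r); (14,9,l); (14,17,r); (16,15,r); (17,12,l); (17,12,r)
final:
nodes: 3:c4, 5:c1, 7:app, 9:app, 12:c1, 14:app, 15:c1, 16:app, 17:app
edges: (7,3,l); (7,5,r); (9,7,l); (9,7,r); (14,9,l); (14,17,r); (16,15,r); (17,12,l); (17,12,r)


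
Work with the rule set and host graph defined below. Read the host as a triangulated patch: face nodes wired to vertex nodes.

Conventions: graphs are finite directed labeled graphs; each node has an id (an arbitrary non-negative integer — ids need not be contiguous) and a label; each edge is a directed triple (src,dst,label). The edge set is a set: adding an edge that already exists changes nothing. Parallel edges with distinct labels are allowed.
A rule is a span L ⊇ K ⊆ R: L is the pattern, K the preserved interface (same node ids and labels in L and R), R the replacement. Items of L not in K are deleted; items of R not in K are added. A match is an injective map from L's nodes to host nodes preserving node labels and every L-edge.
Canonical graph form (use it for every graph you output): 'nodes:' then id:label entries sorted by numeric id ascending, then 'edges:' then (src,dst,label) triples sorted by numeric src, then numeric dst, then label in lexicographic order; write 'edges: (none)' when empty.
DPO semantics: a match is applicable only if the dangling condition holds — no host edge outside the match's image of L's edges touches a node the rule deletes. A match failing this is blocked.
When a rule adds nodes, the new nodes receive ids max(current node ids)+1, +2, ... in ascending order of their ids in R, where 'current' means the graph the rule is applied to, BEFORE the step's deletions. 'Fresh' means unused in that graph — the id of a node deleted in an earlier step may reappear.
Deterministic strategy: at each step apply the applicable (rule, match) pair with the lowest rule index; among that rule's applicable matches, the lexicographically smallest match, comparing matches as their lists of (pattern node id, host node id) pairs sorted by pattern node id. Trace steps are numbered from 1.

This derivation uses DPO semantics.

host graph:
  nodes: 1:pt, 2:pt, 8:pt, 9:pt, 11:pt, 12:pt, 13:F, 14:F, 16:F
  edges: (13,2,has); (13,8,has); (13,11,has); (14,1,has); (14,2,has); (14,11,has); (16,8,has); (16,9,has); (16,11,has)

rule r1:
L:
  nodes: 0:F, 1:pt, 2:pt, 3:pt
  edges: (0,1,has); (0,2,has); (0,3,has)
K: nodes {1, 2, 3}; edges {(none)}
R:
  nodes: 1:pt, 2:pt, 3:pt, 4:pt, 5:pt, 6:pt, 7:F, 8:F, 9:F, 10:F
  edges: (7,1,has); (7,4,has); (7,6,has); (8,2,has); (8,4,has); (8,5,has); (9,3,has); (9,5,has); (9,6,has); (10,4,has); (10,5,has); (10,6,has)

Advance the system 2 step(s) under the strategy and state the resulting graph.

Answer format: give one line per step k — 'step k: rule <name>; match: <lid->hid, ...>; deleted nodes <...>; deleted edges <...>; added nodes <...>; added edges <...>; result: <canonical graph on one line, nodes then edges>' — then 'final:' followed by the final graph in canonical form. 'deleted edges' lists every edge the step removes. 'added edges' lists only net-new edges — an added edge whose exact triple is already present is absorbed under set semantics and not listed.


step 1: rule r1; match: 0->13, 1->2, 2->8, 3->11; deleted nodes 13; deleted edges (13,2,has); (13,8,has); (13,11,has); added nodes 17, 18, 19, 20, 21, 22, 23; added edges (20,2,has); (20,17,has); (20,19,has); (21,8,has); (21,17,has); (21,18,has); (22,11,has); (22,18,has); (22,19,has); (23,17,has); (23,18,has); (23,19,has); result: nodes: 1:pt, 2:pt, 8:pt, 9:pt, 11:pt, 12:pt, 14:F, 16:F, 17:pt, 18:pt, 19:pt, 20:F, 21:F, 22:F, 23:F edges: (14,1,has); (14,2,has); (14,11,has); (16,8,has); (16,9,has); (16,11,has); (20,2,has); (20,17,has); (20,19,has); (21,8,has); (21,17,has); (21,18,has); (22,11,has); (22,18,has); (22,19,has); (23,17,has); (23,18,has); (23,19,has)
step 2: rule r1; match: 0->14, 1->1, 2->2, 3->11; deleted nodes 14; deleted edges (14,1,has); (14,2,has); (14,11,has); added nodes 24, 25, 26, 27, 28, 29, 30; added edges (27,1,has); (27,24,has); (27,26,has); (28,2,has); (28,24,has); (28,25,has); (29,11,has); (29,25,has); (29,26,has); (30,24,has); (30,25,has); (30,26,has); result: nodes: 1:pt, 2:pt, 8:pt, 9:pt, 11:pt, 12:pt, 16:F, 17:pt, 18:pt, 19:pt, 20:F, 21:F, 22:F, 23:F, 24:pt, 25:pt, 26:pt, 27:F, 28:F, 29:F, 30:F edges: (16,8,has); (16,9,has); (16,11,has); (20,2,has); (20,17,has); (20,19,has); (21,8,has); (21,17,has); (21,18,has); (22,11,has); (22,18,has); (22,19,has); (23,17,has); (23,18,has); (23,19,has); (27,1,has); (27,24,has); (27,26,has); (28,2,has); (28,24,has); (28,25,has); (29,11,has); (29,25,has); (29,26,has); (30,24,has); (30,25,has); (30,26,has)
final:
nodes: 1:pt, 2:pt, 8:pt, 9:pt, 11:pt, 12:pt, 16:F, 17:pt, 18:pt, 19:pt, 20:F, 21:F, 22:F, 23:F, 24:pt, 25:pt, 26:pt, 27:F, 28:F, 29:F, 30:F
edges: (16,8,has); (16,9,has); (16,11,has); (20,2,has); (20,17,has); (20,19,has); (21,8,has); (21,17,has); (21,18,has); (22,11,has); (22,18,has); (22,19,has); (23,17,has); (23,18,has); (23,19,has); (27,1,has); (27,24,has); (27,26,has); (28,2,has); (28,24,has); (28,25,has); (29,11,has); (29,25,has); (29,26,has); (30,24,has); (30,25,has); (30,26,has)


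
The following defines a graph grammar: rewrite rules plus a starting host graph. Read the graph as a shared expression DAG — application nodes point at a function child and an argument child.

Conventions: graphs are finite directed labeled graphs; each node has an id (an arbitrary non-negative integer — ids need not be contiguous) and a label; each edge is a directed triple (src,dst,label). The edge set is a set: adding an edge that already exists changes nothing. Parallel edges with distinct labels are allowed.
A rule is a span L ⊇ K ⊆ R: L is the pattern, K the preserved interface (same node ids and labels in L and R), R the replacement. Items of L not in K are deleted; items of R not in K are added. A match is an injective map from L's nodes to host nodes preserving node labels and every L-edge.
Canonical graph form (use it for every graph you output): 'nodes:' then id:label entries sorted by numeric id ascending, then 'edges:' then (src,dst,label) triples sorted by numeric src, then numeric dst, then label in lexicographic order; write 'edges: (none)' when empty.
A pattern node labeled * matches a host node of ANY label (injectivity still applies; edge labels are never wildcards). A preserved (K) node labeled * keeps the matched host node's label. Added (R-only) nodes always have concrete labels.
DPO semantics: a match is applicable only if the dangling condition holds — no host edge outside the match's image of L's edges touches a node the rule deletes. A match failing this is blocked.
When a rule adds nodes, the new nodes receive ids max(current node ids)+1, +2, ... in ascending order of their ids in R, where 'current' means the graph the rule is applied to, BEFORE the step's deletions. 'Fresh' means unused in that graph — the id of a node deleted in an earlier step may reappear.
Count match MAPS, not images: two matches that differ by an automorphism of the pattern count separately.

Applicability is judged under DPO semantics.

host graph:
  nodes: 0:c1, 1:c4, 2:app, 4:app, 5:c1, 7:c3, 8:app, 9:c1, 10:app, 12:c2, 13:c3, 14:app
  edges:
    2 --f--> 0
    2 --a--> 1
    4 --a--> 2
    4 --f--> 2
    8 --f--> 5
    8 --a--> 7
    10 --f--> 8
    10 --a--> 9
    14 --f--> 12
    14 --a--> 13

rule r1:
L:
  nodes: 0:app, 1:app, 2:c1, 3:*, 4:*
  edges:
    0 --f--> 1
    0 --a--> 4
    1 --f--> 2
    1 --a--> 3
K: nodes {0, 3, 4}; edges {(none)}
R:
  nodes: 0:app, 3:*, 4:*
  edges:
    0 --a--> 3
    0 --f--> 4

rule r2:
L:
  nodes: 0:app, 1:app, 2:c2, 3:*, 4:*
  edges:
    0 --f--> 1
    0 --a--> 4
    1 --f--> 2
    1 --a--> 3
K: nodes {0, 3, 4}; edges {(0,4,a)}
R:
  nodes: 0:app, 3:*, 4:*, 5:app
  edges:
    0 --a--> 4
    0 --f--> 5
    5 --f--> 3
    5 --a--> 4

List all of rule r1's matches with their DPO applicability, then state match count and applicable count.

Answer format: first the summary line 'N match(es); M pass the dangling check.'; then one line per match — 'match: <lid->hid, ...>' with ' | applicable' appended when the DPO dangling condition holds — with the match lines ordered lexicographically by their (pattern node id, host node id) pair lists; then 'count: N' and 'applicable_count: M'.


1 match(es); 1 pass the dangling check.
match: 0->10, 1->8, 2->5, 3->7, 4->9 | applicable
count: 1
applicable_count: 1


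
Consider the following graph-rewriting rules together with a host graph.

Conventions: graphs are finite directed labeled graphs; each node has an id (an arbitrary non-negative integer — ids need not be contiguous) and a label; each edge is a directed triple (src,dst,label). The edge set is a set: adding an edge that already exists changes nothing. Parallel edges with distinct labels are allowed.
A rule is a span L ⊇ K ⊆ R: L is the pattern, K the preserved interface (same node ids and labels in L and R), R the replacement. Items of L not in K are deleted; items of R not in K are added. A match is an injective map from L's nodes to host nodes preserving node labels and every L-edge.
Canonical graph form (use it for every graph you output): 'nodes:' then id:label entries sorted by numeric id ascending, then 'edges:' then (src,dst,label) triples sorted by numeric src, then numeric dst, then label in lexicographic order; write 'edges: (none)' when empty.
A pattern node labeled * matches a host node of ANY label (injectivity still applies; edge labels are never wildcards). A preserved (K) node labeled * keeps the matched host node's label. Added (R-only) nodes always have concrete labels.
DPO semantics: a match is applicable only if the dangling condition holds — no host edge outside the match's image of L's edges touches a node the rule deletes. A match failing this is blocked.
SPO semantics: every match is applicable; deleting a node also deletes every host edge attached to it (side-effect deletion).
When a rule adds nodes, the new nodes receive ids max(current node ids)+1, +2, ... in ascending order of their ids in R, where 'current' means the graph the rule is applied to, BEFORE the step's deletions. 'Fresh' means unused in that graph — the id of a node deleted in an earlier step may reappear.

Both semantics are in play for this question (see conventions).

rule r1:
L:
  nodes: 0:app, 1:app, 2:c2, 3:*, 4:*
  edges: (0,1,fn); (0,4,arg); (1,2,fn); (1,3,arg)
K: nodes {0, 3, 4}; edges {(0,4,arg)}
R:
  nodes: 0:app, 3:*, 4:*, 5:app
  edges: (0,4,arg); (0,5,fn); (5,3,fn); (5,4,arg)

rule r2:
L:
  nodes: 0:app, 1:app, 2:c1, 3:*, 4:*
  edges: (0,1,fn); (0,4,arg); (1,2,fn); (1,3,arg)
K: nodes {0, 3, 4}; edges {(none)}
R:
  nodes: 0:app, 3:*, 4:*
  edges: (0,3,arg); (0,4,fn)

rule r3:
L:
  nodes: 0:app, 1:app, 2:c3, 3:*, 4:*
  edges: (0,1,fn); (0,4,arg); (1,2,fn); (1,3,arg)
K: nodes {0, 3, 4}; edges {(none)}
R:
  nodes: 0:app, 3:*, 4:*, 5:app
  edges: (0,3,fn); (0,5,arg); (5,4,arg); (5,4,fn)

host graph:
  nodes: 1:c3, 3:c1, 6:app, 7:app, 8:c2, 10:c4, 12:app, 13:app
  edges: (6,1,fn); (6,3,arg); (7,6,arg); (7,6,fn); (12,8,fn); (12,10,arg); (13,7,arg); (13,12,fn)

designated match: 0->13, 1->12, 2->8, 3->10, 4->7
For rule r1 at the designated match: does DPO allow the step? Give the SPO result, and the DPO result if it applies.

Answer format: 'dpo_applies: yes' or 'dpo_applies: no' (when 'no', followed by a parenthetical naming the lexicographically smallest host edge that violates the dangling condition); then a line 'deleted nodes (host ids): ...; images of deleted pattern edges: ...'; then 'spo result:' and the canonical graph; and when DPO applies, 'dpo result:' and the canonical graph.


dpo_applies: yes
deleted nodes (host ids): 8, 12; images of deleted pattern edges: (12,8,fn); (12,10,arg); (13,12,fn)
spo result:
nodes: 1:c3, 3:c1, 6:app, 7:app, 10:c4, 13:app, 14:app
edges: (6,1,fn); (6,3,arg); (7,6,arg); (7,6,fn); (13,7,arg); (13,14,fn); (14,7,arg); (14,10,fn)
dpo result:
nodes: 1:c3, 3:c1, 6:app, 7:app, 10:c4, 13:app, 14:app
edges: (6,1,fn); (6,3,arg); (7,6,arg); (7,6,fn); (13,7,arg); (13,14,fn); (14,7,arg); (14,10,fn)


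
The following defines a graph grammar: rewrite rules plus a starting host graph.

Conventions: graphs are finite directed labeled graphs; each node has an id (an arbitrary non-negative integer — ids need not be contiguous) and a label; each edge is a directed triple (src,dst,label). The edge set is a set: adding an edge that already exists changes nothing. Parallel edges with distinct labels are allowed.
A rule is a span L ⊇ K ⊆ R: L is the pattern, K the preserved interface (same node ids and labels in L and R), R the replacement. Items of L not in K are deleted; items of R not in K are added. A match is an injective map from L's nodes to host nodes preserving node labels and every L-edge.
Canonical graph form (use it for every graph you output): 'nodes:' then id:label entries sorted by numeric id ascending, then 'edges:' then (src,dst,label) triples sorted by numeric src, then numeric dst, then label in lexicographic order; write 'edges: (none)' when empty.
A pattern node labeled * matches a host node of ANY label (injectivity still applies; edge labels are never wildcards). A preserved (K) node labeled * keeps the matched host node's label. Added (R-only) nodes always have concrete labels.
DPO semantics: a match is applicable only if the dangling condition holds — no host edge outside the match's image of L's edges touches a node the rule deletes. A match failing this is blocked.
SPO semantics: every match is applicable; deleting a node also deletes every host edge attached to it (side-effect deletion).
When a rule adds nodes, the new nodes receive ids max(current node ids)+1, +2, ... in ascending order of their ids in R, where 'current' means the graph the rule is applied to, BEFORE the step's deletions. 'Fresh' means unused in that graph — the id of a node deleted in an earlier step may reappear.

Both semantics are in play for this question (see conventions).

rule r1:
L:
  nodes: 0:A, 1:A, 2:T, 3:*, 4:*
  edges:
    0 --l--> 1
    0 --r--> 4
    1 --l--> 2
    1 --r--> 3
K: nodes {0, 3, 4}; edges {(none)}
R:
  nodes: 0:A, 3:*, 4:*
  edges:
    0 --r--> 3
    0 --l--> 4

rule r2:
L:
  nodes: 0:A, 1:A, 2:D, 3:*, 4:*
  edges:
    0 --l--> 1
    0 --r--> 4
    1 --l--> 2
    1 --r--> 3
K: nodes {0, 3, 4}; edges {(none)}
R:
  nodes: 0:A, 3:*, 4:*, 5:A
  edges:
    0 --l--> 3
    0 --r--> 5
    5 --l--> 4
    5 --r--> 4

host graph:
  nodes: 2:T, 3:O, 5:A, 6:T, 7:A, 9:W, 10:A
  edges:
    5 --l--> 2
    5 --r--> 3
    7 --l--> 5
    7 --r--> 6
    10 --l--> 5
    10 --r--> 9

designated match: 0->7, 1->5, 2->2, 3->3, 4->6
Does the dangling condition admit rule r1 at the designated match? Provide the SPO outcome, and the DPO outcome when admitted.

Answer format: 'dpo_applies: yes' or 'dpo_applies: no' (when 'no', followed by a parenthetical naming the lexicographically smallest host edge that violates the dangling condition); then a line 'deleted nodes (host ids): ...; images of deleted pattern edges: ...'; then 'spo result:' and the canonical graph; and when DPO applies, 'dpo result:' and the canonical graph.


dpo_applies: no
(the rule deletes node 5, which keeps host edge (10,5,l) outside the match image — the dangling condition fails, DPO blocks; SPO proceeds and side-deletes such edges)
deleted nodes (host ids): 2, 5; images of deleted pattern edges: (5,2,l); (5,3,r); (7,5,l); (7,6,r)
spo result:
nodes: 3:O, 6:T, 7:A, 9:W, 10:A
edges: (7,3,r); (7,6,l); (10,9,r)


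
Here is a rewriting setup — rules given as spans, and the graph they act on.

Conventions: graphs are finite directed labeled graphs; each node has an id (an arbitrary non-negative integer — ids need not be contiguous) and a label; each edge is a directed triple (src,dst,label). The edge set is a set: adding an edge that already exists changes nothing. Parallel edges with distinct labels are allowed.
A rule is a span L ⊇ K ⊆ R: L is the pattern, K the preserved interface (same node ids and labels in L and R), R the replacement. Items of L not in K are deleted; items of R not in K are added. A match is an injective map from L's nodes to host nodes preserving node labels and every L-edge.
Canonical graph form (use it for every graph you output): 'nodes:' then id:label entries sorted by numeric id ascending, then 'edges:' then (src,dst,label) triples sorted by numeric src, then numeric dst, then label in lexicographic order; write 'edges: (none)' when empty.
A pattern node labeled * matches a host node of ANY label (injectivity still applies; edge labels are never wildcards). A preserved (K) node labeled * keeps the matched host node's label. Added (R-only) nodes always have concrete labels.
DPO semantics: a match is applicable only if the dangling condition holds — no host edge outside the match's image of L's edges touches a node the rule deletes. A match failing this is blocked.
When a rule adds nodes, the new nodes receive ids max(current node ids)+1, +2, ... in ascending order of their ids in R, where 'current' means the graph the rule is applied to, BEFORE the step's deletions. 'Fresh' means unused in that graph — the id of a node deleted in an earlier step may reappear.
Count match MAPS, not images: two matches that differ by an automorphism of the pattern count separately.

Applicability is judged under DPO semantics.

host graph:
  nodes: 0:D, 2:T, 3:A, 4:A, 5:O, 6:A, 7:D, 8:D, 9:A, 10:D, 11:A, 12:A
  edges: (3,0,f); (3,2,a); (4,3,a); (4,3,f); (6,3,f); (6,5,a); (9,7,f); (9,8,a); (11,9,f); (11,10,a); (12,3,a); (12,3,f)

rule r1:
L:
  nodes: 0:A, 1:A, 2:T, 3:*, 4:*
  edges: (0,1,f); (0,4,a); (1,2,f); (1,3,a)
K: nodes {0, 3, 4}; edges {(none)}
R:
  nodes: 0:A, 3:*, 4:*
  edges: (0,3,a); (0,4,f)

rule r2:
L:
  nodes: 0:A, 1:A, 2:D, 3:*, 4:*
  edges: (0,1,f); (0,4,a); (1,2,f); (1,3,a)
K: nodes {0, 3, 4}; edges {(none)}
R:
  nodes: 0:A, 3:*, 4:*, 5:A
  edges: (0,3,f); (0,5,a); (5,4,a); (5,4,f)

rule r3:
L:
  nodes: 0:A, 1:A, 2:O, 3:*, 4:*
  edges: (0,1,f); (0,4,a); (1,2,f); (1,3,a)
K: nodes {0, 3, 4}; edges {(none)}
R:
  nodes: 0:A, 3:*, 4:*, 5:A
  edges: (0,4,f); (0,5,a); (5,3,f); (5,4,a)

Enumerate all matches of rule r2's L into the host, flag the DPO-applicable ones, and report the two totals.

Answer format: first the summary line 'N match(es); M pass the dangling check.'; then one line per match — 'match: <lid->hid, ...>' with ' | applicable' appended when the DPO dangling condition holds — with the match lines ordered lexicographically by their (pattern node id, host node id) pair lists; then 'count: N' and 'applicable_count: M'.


2 match(es); 1 pass the dangling check.
match: 0->6, 1->3, 2->0, 3->2, 4->5
match: 0->11, 1->9, 2->7, 3->8, 4->10 | applicable
count: 2
applicable_count: 1


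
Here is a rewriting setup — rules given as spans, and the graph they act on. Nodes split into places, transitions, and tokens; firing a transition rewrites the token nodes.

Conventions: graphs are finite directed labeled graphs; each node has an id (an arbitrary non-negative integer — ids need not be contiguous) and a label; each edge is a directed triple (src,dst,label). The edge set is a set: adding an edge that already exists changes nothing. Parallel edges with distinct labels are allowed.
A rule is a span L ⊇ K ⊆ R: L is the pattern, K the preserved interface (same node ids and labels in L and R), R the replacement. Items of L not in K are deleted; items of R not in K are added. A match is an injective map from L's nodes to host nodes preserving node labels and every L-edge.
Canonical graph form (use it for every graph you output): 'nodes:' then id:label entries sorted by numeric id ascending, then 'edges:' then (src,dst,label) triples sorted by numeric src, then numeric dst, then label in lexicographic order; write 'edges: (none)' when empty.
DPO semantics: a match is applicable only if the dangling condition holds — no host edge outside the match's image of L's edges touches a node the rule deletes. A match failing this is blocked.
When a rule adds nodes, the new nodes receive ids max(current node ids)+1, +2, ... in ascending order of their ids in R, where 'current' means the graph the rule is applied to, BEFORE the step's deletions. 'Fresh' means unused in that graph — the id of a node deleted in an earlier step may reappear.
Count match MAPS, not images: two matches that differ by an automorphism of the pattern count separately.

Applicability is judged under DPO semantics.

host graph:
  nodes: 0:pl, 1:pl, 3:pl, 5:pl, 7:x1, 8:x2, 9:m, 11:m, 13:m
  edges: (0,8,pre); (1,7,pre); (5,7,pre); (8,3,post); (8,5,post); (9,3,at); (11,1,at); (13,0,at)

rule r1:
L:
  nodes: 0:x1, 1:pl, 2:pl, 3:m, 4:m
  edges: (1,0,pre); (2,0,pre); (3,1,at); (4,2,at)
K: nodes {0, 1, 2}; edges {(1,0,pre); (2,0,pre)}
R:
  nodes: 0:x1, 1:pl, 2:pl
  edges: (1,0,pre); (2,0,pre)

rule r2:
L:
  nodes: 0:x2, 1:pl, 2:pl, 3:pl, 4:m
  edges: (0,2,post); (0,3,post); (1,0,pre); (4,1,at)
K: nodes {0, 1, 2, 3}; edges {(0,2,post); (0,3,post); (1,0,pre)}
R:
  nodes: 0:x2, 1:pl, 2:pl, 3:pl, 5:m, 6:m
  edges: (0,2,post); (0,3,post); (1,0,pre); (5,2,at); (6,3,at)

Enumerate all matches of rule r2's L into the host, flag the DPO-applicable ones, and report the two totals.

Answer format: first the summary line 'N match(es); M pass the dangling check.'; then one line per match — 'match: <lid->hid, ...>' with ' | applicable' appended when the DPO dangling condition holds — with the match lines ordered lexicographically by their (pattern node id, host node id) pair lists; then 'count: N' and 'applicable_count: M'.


2 match(es); 2 pass the dangling check.
match: 0->8, 1->0, 2->3, 3->5, 4->13 | applicable
match: 0->8, 1->0, 2->5, 3->3, 4->13 | applicable
count: 2
applicable_count: 2


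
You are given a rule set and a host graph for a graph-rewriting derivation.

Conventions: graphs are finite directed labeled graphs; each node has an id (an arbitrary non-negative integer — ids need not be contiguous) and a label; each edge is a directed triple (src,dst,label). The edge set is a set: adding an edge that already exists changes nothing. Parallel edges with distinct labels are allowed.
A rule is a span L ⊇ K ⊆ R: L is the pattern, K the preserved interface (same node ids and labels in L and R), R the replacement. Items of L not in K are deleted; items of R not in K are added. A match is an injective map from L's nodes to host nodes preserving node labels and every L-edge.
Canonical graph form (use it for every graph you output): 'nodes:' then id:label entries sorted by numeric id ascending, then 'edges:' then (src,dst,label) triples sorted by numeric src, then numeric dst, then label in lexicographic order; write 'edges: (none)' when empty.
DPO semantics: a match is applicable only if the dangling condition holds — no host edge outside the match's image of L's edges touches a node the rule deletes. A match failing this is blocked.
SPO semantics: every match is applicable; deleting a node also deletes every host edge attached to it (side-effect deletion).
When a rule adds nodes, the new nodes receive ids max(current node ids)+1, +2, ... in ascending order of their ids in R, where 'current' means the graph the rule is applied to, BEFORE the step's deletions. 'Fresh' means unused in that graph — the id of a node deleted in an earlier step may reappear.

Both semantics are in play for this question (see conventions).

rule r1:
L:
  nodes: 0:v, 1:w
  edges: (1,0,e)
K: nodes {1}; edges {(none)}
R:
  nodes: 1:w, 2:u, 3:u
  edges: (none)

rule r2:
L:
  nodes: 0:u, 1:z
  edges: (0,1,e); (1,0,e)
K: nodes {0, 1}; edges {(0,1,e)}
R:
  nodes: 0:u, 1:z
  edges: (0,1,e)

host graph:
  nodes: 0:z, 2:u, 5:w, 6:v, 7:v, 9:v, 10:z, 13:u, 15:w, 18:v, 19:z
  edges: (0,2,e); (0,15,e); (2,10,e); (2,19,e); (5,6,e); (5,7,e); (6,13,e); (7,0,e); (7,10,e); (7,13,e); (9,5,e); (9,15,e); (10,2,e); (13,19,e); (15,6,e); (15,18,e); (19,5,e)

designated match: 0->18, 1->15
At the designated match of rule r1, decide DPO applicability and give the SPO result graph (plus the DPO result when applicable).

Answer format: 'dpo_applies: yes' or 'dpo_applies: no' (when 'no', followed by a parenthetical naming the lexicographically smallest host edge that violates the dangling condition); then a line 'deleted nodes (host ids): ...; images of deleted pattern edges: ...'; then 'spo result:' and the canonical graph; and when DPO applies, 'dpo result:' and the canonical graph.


dpo_applies: yes
deleted nodes (host ids): 18; images of deleted pattern edges: (15,18,e)
spo result:
nodes: 0:z, 2:u, 5:w, 6:v, 7:v, 9:v, 10:z, 13:u, 15:w, 19:z, 20:u, 21:u
edges: (0,2,e); (0,15,e); (2,10,e); (2,19,e); (5,6,e); (5,7,e); (6,13,e); (7,0,e); (7,10,e); (7,13,e); (9,5,e); (9,15,e); (10,2,e); (13,19,e); (15,6,e); (19,5,e)
dpo result:
nodes: 0:z, 2:u, 5:w, 6:v, 7:v, 9:v, 10:z, 13:u, 15:w, 19:z, 20:u, 21:u
edges: (0,2,e); (0,15,e); (2,10,e); (2,19,e); (5,6,e); (5,7,e); (6,13,e); (7,0,e); (7,10,e); (7,13,e); (9,5,e); (9,15,e); (10,2,e); (13,19,e); (15,6,e); (19,5,e)
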